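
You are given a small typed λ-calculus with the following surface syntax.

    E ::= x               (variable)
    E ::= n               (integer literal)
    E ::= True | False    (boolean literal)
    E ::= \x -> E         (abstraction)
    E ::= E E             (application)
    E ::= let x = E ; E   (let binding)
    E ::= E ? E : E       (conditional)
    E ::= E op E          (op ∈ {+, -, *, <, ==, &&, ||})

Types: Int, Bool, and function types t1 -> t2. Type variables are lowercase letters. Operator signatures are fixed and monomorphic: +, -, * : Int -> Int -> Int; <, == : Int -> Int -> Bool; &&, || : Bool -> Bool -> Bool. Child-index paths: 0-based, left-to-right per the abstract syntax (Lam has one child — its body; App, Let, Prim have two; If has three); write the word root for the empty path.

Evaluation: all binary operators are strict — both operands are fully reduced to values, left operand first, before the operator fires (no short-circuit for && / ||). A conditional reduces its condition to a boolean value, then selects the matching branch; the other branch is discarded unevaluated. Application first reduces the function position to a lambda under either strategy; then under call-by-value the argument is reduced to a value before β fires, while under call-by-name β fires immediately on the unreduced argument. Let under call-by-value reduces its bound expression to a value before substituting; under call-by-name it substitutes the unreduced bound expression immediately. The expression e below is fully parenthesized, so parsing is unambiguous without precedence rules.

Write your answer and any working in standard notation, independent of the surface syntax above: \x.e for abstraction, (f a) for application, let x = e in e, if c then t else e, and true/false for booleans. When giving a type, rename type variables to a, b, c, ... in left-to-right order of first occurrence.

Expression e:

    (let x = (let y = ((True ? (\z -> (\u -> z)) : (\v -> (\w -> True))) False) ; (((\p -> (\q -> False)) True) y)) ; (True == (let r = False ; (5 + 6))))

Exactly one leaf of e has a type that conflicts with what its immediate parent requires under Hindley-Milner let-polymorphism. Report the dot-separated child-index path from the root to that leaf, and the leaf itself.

Answer: 1.0 : true

Working:
  unify Bool ~ Bool
z : a
\u._ : b -> a
\z._ : a -> b -> a
\w._ : d -> Bool
\v._ : c -> d -> Bool
  unify a -> b -> a ~ c -> d -> Bool
  unify a ~ c
  unify b -> c ~ d -> Bool
  unify b ~ d
  unify c ~ Bool
  unify Bool -> d -> Bool ~ Bool -> e
  unify Bool ~ Bool
  unify d -> Bool ~ e
_ _ : d -> Bool
let y : forall. d -> Bool
\q._ : g -> Bool
\p._ : f -> g -> Bool
  unify f -> g -> Bool ~ Bool -> h
  unify f ~ Bool
  unify g -> Bool ~ h
_ _ : g -> Bool
y : i -> Bool
  unify g -> Bool ~ (i -> Bool) -> j
  unify g ~ i -> Bool
  unify Bool ~ j
_ _ : Bool
let x : Bool
  unify Bool ~ Int
  FAIL: mismatch Bool ~ Int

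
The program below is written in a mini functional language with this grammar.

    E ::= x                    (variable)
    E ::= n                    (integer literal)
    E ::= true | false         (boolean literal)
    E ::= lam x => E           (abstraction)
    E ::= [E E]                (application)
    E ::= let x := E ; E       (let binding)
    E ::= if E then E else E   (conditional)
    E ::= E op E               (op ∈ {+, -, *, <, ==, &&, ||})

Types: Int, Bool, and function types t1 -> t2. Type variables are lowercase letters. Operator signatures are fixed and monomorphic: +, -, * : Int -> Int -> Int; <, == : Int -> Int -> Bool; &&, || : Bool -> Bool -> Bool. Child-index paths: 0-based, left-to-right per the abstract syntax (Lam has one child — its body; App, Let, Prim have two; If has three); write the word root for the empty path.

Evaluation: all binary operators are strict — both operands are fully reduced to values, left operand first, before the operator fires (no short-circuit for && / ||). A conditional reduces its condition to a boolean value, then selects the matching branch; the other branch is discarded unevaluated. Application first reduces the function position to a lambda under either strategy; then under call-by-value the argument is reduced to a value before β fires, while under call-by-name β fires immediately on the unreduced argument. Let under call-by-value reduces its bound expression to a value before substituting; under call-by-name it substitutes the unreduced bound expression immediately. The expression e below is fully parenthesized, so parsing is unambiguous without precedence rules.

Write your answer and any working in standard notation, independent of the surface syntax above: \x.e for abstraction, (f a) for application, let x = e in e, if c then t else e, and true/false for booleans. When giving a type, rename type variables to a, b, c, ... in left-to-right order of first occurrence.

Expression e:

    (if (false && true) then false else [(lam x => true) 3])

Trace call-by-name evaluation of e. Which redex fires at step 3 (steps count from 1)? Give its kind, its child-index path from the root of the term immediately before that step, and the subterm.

Answer: beta at root : ((\x.true) 3)

Trace:
step 0: (if (false && true) then false else ((\x.true) 3))
step 1: [delta@0] (if false then false else ((\x.true) 3))
step 2: [if@root] ((\x.true) 3)
step 3: [beta@root] true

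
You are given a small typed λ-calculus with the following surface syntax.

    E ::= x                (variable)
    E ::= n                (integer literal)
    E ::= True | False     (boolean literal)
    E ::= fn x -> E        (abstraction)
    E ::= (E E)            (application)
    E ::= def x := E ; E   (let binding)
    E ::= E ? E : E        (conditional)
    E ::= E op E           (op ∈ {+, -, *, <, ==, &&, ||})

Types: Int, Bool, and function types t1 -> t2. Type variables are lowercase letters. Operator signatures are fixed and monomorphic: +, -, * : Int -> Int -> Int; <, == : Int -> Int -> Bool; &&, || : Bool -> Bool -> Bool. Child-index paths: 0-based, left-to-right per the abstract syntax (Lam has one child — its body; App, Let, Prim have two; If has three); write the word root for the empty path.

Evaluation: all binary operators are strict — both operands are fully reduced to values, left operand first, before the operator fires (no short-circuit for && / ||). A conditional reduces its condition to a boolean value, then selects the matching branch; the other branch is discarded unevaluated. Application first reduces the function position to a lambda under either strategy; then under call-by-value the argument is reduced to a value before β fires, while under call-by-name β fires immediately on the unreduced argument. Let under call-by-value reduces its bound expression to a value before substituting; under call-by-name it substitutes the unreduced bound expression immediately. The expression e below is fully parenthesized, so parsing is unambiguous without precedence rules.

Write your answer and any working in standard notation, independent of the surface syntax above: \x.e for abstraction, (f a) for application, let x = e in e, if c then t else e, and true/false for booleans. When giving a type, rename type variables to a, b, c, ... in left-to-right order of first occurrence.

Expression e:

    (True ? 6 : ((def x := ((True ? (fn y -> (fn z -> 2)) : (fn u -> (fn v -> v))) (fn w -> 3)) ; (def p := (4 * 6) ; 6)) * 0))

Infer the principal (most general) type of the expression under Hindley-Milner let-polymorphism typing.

Answer: Int

Working:
  unify Bool ~ Bool
  unify Bool ~ Bool
\z._ : b -> Int
\y._ : a -> b -> Int
v : d
\v._ : d -> d
\u._ : c -> d -> d
  unify a -> b -> Int ~ c -> d -> d
  unify a ~ c
  unify b -> Int ~ d -> d
  unify b ~ d
  unify Int ~ d
\w._ : e -> Int
  unify c -> Int -> Int ~ (e -> Int) -> f
  unify c ~ e -> Int
  unify Int -> Int ~ f
_ _ : Int -> Int
let x : Int -> Int
  unify Int ~ Int
  unify Int ~ Int
let p : Int
  unify Int ~ Int
  unify Int ~ Int
  unify Int ~ Int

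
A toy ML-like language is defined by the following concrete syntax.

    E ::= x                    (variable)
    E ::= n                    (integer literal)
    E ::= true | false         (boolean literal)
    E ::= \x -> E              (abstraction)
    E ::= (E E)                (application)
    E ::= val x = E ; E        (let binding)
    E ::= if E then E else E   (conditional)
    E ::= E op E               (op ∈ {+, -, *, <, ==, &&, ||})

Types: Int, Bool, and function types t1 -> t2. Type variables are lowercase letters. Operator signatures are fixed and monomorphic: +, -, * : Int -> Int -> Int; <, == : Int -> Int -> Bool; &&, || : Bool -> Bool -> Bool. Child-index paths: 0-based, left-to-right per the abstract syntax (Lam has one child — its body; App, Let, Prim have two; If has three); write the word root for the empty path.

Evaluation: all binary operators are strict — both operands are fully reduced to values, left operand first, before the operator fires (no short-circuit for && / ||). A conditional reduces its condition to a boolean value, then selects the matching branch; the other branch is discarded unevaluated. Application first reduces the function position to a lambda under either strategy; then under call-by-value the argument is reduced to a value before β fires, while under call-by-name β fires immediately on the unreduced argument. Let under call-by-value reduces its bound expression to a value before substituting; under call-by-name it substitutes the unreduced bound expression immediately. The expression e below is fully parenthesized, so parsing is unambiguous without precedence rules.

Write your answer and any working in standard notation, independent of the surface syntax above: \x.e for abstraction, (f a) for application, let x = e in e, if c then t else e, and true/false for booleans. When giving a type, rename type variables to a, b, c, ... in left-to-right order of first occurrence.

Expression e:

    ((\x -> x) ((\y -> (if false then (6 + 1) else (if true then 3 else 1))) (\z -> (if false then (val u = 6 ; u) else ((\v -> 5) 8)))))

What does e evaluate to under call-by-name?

Trace:
step 0: ((\x.x) ((\y.(if false then (6 + 1) else (if true then 3 else 1))) (\z.(if false then (let u = 6 in u) else ((\v.5) 8)))))
step 1: [beta@root] ((\y.(if false then (6 + 1) else (if true then 3 else 1))) (\z.(if false then (let u = 6 in u) else ((\v.5) 8))))
step 2: [beta@root] (if false then (6 + 1) else (if true then 3 else 1))
step 3: [if@root] (if true then 3 else 1)
step 4: [if@root] 3

Answer: 3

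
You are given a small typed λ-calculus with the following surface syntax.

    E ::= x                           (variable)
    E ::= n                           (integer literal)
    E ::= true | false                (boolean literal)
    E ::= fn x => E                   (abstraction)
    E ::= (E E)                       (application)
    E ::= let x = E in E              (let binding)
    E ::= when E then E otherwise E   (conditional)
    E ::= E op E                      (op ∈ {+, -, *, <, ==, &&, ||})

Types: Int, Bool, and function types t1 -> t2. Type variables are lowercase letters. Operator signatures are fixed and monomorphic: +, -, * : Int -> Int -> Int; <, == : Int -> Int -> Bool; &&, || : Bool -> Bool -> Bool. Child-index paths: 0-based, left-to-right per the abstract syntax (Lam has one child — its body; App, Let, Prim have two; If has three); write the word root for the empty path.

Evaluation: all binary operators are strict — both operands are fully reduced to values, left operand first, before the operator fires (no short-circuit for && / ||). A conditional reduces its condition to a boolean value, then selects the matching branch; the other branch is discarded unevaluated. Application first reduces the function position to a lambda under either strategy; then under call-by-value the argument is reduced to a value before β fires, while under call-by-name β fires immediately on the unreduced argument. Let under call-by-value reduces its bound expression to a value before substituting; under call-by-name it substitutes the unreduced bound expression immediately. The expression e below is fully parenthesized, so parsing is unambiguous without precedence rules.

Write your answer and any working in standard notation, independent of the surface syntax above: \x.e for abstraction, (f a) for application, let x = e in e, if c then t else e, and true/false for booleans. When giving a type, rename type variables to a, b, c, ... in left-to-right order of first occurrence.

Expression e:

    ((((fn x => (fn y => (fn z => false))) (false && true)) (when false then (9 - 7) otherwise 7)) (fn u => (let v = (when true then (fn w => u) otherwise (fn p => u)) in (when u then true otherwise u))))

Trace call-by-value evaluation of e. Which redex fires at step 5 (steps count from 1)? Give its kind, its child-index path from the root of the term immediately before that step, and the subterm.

Answer: beta at root : ((\z.false) (\u.(let v = (if true then (\w.u) else (\p.u)) in (if u then true else u))))

Working:
step 0: ((((\x.(\y.(\z.false))) (false && true)) (if false then (9 - 7) else 7)) (\u.(let v = (if true then (\w.u) else (\p.u)) in (if u then true else u))))
step 1: [delta@0.0.1] ((((\x.(\y.(\z.false))) false) (if false then (9 - 7) else 7)) (\u.(let v = (if true then (\w.u) else (\p.u)) in (if u then true else u))))
step 2: [beta@0.0] (((\y.(\z.false)) (if false then (9 - 7) else 7)) (\u.(let v = (if true then (\w.u) else (\p.u)) in (if u then true else u))))
step 3: [if@0.1] (((\y.(\z.false)) 7) (\u.(let v = (if true then (\w.u) else (\p.u)) in (if u then true else u))))
step 4: [beta@0] ((\z.false) (\u.(let v = (if true then (\w.u) else (\p.u)) in (if u then true else u))))
step 5: [beta@root] false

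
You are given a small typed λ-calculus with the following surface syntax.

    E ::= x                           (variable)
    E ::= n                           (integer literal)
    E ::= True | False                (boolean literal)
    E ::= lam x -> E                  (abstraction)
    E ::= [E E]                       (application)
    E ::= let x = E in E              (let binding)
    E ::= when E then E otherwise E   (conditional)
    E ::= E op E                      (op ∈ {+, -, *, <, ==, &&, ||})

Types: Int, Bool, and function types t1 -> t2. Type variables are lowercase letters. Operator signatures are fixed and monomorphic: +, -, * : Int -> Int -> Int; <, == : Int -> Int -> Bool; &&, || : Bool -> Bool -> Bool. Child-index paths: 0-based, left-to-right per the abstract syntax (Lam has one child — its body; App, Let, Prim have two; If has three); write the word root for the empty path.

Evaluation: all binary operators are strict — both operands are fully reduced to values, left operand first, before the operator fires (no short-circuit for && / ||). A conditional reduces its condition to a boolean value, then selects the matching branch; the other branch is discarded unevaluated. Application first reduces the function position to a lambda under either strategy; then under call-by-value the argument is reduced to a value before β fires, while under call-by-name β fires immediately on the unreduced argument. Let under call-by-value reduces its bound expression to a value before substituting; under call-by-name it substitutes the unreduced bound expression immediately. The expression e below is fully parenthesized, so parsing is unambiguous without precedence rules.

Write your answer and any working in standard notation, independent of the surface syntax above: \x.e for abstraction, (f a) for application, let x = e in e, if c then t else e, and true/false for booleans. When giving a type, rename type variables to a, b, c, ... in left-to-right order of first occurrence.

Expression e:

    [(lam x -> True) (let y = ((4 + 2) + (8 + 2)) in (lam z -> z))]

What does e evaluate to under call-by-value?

Answer: true

Derivation:
step 0: ((\x.true) (let y = ((4 + 2) + (8 + 2)) in (\z.z)))
step 1: [delta@1.0.0] ((\x.true) (let y = (6 + (8 + 2)) in (\z.z)))
step 2: [delta@1.0.1] ((\x.true) (let y = (6 + 10) in (\z.z)))
step 3: [delta@1.0] ((\x.true) (let y = 16 in (\z.z)))
step 4: [let@1] ((\x.true) (\z.z))
step 5: [beta@root] true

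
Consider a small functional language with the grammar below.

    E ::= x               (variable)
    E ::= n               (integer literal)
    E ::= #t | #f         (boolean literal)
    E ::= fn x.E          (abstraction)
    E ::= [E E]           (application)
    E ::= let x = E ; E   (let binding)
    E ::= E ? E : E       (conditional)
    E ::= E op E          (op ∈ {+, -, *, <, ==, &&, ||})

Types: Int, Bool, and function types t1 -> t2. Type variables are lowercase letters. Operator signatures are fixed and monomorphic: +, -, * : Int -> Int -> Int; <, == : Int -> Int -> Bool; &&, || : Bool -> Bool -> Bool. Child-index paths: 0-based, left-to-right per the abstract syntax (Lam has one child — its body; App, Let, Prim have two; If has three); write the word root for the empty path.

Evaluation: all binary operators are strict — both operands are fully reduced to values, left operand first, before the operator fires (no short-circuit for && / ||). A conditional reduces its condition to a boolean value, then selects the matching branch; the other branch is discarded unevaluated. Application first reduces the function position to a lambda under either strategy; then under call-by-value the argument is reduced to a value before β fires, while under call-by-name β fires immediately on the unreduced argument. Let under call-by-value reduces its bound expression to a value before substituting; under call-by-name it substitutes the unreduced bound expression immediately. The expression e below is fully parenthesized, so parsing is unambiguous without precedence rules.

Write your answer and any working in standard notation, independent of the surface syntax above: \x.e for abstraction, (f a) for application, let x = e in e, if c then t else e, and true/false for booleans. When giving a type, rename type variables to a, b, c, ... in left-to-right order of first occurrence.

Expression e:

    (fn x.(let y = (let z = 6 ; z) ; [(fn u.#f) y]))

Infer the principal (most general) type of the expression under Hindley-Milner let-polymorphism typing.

Trace:
let z : Int
z : Int
let y : Int
\u._ : b -> Bool
y : Int
  unify b -> Bool ~ Int -> c
  unify b ~ Int
  unify Bool ~ c
_ _ : Bool
\x._ : a -> Bool

Answer: a -> Bool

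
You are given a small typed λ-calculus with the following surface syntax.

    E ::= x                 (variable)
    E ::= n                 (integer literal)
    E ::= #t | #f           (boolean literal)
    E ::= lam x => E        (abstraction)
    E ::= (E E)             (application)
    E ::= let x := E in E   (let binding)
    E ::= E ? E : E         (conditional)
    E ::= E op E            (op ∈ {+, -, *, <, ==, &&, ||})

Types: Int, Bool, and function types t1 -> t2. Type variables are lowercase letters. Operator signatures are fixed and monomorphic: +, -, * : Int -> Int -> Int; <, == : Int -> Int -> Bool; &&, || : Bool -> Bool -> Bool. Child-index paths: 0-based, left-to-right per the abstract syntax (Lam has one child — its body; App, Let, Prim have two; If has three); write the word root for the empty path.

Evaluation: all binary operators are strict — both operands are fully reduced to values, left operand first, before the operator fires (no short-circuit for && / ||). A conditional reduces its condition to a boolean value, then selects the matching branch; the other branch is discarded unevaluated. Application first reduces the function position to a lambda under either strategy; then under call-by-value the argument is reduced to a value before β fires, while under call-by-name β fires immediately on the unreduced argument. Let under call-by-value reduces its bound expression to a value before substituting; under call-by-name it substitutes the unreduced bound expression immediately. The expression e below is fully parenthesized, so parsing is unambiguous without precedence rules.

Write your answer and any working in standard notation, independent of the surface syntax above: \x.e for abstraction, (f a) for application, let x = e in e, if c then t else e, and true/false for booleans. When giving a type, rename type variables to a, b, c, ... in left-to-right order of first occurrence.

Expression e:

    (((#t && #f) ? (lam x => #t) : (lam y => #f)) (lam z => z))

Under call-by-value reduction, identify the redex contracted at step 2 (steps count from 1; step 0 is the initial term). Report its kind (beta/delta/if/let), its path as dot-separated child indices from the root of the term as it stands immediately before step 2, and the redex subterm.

Answer: if at 0 : (if false then (\x.true) else (\y.false))

Trace:
step 0: ((if (true && false) then (\x.true) else (\y.false)) (\z.z))
step 1: [delta@0.0] ((if false then (\x.true) else (\y.false)) (\z.z))
step 2: [if@0] ((\y.false) (\z.z))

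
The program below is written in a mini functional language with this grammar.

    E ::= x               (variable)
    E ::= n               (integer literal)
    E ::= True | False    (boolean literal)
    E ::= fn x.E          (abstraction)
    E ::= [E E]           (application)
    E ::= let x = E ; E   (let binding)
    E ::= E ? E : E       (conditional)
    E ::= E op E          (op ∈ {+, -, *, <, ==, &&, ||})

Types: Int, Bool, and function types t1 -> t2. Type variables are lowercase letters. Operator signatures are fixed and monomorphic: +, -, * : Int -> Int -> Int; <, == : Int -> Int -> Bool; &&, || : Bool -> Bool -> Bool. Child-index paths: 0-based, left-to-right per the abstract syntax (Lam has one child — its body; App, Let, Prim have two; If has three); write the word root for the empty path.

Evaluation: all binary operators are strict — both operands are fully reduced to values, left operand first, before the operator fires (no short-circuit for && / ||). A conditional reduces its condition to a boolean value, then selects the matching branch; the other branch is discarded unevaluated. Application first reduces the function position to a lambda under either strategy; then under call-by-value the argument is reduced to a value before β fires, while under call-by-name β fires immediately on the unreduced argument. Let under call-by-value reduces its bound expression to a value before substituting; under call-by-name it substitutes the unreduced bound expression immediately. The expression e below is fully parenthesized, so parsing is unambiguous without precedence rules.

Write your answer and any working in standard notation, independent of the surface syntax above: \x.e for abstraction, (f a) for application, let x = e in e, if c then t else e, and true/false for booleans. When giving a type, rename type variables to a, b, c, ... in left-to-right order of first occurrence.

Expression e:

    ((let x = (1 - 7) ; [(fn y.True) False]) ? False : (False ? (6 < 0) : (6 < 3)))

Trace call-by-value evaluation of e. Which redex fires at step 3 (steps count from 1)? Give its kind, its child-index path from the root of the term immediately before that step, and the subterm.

Derivation:
step 0: (if (let x = (1 - 7) in ((\y.true) false)) then false else (if false then (6 < 0) else (6 < 3)))
step 1: [delta@0.0] (if (let x = -6 in ((\y.true) false)) then false else (if false then (6 < 0) else (6 < 3)))
step 2: [let@0] (if ((\y.true) false) then false else (if false then (6 < 0) else (6 < 3)))
step 3: [beta@0] (if true then false else (if false then (6 < 0) else (6 < 3)))

Answer: beta at 0 : ((\y.true) false)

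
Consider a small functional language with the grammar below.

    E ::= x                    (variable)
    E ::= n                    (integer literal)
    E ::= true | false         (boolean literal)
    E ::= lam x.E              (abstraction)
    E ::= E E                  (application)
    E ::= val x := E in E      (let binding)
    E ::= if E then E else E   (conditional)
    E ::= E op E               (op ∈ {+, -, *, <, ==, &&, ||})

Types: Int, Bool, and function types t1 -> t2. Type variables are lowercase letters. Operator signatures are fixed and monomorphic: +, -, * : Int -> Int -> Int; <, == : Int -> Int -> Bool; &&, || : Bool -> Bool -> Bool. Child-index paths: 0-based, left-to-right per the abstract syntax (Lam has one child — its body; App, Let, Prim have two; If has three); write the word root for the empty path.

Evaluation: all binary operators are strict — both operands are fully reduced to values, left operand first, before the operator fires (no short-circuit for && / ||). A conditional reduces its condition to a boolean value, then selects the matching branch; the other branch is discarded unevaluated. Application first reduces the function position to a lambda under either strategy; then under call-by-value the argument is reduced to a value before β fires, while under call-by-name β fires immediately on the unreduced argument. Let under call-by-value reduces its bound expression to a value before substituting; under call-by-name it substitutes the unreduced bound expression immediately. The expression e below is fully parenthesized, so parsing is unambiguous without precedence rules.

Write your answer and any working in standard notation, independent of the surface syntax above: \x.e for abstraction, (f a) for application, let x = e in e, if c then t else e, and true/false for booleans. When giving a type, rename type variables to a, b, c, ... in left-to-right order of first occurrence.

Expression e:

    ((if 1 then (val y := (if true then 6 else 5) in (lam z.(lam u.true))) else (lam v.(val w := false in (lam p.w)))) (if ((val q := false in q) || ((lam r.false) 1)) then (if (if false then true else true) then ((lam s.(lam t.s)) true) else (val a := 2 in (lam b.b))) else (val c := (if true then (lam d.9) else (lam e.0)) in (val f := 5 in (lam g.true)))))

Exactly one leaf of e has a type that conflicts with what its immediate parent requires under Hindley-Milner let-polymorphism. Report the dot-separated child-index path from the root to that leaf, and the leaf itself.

Answer: 0.0 : 1

Derivation:
  unify Int ~ Bool
  FAIL: mismatch Int ~ Bool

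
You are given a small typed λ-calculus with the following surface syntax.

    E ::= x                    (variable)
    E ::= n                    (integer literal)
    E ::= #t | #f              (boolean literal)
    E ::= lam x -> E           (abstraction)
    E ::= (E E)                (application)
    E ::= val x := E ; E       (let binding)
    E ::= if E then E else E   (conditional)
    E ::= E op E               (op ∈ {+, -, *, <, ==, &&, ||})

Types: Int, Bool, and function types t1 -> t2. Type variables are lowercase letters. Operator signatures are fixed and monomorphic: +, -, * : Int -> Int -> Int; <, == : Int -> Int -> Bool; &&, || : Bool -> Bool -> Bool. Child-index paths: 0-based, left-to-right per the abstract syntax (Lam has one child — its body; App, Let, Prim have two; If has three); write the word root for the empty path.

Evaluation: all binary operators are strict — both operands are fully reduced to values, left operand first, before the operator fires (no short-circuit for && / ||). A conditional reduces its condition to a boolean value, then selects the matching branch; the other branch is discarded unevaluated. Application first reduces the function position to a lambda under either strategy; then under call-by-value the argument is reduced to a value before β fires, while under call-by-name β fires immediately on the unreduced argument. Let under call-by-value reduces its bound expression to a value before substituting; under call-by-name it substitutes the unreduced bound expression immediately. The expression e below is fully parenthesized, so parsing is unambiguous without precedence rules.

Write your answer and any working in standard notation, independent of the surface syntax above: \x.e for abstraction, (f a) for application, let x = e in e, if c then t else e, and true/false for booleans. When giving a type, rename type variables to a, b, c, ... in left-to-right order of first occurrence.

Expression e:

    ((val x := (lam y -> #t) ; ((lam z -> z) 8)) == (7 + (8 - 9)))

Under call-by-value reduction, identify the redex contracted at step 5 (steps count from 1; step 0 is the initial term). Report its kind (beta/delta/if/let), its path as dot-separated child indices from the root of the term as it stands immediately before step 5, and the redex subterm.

Answer: delta at root : (8 == 6)

Derivation:
step 0: ((let x = (\y.true) in ((\z.z) 8)) == (7 + (8 - 9)))
step 1: [let@0] (((\z.z) 8) == (7 + (8 - 9)))
step 2: [beta@0] (8 == (7 + (8 - 9)))
step 3: [delta@1.1] (8 == (7 + -1))
step 4: [delta@1] (8 == 6)
step 5: [delta@root] false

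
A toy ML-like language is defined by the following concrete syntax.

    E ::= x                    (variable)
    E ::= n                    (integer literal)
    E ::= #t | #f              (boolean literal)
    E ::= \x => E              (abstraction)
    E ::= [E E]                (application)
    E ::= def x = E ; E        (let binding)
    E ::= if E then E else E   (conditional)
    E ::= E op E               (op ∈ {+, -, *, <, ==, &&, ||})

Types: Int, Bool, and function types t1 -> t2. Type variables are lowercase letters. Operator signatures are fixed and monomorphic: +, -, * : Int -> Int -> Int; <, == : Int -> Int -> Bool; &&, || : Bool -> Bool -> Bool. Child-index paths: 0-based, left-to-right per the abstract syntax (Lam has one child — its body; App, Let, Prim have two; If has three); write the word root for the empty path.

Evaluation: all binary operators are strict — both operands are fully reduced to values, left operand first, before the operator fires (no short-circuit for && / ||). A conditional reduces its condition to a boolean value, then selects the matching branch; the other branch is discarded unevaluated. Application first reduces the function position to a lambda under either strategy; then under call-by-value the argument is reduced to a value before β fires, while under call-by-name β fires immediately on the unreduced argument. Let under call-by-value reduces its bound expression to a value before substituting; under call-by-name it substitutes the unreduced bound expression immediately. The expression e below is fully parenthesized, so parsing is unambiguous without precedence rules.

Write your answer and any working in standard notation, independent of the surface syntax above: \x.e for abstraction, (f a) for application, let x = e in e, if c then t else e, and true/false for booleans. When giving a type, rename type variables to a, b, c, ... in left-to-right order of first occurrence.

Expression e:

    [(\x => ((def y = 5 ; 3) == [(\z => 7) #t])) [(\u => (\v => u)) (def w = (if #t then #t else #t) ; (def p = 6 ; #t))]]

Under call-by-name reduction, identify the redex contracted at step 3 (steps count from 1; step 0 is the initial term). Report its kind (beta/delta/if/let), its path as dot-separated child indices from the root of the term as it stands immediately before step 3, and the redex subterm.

Answer: beta at 1 : ((\z.7) true)

Derivation:
step 0: ((\x.((let y = 5 in 3) == ((\z.7) true))) ((\u.(\v.u)) (let w = (if true then true else true) in (let p = 6 in true))))
step 1: [beta@root] ((let y = 5 in 3) == ((\z.7) true))
step 2: [let@0] (3 == ((\z.7) true))
step 3: [beta@1] (3 == 7)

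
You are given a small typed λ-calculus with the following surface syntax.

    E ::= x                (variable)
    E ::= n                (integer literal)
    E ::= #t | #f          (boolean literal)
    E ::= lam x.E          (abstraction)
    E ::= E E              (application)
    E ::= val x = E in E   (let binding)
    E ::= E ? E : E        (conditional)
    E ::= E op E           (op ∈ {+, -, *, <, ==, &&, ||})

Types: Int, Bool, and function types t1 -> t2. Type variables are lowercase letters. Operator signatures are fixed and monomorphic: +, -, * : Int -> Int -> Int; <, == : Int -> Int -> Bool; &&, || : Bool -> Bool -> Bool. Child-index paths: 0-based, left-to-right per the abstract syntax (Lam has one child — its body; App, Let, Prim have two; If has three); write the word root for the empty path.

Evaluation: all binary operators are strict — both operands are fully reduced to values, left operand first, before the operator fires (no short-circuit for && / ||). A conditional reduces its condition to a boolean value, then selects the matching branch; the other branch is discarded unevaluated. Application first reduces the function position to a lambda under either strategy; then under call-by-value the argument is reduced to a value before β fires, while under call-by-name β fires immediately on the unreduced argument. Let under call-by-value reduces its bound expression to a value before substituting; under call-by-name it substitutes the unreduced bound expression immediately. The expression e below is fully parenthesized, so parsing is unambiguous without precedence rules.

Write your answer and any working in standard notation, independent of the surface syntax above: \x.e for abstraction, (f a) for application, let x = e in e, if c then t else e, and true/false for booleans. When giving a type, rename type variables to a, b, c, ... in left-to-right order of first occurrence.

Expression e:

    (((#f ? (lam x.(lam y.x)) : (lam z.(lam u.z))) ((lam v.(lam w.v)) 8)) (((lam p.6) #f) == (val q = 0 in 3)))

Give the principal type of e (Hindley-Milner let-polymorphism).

Answer: a -> Int

Working:
  unify Bool ~ Bool
x : a
\y._ : b -> a
\x._ : a -> b -> a
z : c
\u._ : d -> c
\z._ : c -> d -> c
  unify a -> b -> a ~ c -> d -> c
  unify a ~ c
  unify b -> c ~ d -> c
  unify b ~ d
  unify c ~ c
v : e
\w._ : f -> e
\v._ : e -> f -> e
  unify e -> f -> e ~ Int -> g
  unify e ~ Int
  unify f -> Int ~ g
_ _ : f -> Int
  unify c -> d -> c ~ (f -> Int) -> h
  unify c ~ f -> Int
  unify d -> f -> Int ~ h
_ _ : d -> f -> Int
\p._ : i -> Int
  unify i -> Int ~ Bool -> j
  unify i ~ Bool
  unify Int ~ j
_ _ : Int
  unify Int ~ Int
let q : Int
  unify Int ~ Int
  unify d -> f -> Int ~ Bool -> k
  unify d ~ Bool
  unify f -> Int ~ k
_ _ : f -> Int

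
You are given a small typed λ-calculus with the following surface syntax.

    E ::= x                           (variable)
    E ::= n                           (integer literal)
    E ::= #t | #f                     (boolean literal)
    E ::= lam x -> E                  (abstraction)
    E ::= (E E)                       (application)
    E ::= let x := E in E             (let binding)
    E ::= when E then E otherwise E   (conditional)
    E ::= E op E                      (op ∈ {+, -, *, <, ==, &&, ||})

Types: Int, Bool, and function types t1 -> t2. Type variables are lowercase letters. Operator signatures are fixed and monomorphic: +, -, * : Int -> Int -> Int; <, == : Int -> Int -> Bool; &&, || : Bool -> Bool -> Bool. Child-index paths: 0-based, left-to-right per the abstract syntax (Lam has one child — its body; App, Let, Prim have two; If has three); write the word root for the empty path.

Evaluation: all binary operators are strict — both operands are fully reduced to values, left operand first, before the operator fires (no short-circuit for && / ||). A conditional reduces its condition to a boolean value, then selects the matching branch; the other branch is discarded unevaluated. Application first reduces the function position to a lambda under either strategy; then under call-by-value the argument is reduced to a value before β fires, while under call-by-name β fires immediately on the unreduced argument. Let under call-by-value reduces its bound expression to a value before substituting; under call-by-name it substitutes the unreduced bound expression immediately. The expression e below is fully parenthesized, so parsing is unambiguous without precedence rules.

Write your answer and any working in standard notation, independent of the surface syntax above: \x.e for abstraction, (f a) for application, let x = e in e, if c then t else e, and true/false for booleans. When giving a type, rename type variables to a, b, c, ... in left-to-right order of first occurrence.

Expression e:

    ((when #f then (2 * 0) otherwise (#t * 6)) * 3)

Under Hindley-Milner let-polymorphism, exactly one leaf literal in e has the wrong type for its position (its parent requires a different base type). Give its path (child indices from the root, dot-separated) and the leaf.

Answer: 0.2.0 : true

Working:
  unify Bool ~ Bool
  unify Int ~ Int
  unify Int ~ Int
  unify Bool ~ Int
  FAIL: mismatch Bool ~ Int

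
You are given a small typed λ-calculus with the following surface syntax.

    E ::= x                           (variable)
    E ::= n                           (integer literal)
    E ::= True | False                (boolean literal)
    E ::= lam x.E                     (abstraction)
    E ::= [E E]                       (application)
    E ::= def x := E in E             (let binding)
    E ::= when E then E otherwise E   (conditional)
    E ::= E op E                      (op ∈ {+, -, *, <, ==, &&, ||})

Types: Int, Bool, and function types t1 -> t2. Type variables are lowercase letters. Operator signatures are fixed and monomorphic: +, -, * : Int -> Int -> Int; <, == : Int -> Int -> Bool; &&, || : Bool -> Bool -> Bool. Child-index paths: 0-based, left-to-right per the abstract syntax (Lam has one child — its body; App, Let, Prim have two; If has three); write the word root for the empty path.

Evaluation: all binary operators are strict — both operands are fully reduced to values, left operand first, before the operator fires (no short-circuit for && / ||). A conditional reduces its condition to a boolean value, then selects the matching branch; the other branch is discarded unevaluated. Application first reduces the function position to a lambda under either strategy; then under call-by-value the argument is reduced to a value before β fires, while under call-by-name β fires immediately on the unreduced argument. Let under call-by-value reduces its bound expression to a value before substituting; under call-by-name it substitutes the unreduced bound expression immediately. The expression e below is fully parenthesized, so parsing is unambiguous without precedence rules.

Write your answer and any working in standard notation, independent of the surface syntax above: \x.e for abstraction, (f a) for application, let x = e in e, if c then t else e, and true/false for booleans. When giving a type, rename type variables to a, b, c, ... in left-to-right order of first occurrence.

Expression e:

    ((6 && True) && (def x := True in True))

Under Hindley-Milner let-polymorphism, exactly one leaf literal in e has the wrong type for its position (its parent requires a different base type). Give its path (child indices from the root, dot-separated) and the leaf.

Working:
  unify Int ~ Bool
  FAIL: mismatch Int ~ Bool

Answer: 0.0 : 6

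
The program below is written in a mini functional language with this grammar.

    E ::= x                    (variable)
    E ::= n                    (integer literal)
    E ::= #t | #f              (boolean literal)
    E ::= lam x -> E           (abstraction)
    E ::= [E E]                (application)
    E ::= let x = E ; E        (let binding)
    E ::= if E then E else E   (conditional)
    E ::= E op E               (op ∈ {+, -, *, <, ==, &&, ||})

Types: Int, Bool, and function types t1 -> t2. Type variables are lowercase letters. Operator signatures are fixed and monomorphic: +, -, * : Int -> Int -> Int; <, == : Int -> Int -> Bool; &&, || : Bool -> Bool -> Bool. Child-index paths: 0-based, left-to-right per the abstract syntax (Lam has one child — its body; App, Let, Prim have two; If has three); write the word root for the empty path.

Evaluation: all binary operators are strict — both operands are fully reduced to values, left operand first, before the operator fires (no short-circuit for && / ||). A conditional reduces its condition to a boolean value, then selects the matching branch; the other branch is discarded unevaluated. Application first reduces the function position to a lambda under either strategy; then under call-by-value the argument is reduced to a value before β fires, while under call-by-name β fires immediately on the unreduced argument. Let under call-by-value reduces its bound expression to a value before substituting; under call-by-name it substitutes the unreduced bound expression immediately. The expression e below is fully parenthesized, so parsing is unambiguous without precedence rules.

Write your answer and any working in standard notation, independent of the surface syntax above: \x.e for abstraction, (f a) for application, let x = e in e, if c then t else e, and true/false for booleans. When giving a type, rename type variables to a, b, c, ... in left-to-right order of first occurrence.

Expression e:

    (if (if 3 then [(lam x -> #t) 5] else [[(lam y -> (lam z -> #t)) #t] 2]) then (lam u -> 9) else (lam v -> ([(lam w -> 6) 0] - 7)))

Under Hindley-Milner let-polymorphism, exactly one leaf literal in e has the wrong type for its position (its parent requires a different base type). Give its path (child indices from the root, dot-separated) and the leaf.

Answer: 0.0 : 3

Trace:
  unify Int ~ Bool
  FAIL: mismatch Int ~ Bool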